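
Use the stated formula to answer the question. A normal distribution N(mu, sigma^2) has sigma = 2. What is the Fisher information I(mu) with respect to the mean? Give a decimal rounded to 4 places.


The Fisher information for the mean of a normal distribution is I(mu) = 1/sigma^2.
sigma = 2, so sigma^2 = 4.
I(mu) = 1/4 = 0.2500

0.2500


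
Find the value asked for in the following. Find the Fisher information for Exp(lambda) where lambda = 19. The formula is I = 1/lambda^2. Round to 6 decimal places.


Fisher information for exponential: I(lambda) = 1/lambda^2.
lambda = 19, lambda^2 = 361.
I = 1/361 = 0.002770

0.002770


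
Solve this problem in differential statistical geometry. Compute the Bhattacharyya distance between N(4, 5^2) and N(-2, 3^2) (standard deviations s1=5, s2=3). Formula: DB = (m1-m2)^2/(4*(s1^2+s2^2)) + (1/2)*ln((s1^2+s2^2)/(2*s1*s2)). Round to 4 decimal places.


Bhattacharyya distance between two Gaussians:
DB = (m1-m2)^2/(4*(s1^2+s2^2)) + (1/2)*ln((s1^2+s2^2)/(2*s1*s2)).
(m1-m2)^2 = (6)^2 = 36.
s1^2+s2^2 = 25 + 9 = 34.
term1 = 36/136 = 0.264706.
term2 = 0.5*ln(34/30.0) = 0.062582.
DB = 0.264706 + 0.062582 = 0.3273

0.3273


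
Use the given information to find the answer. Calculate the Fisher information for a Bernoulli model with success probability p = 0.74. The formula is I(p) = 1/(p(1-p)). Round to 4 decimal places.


For Bernoulli(p), Fisher information is I(p) = 1/(p*(1-p)).
p = 0.74, 1-p = 0.26.
p*(1-p) = 0.1924.
I(p) = 1/0.1924 = 5.1975

5.1975


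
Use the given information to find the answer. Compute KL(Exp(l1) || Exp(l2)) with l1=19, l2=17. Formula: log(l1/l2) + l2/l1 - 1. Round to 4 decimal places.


KL divergence for exponential family:
KL = log(l1/l2) + l2/l1 - 1.
log(19/17) = 0.111226.
17/19 = 0.894737.
KL = 0.111226 + 0.894737 - 1 = 0.0060

0.0060


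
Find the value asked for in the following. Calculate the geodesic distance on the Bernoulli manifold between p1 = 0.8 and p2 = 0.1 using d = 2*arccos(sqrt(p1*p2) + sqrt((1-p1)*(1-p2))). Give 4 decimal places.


Geodesic distance on Bernoulli manifold:
d(p1,p2) = 2*arccos(sqrt(p1*p2) + sqrt((1-p1)*(1-p2))).
sqrt(p1*p2) = sqrt(0.8*0.1) = 0.282843.
sqrt((1-p1)*(1-p2)) = sqrt(0.2*0.9) = 0.424264.
arg = 0.282843 + 0.424264 = 0.707107.
d = 2*arccos(0.707107) = 1.5708

1.5708


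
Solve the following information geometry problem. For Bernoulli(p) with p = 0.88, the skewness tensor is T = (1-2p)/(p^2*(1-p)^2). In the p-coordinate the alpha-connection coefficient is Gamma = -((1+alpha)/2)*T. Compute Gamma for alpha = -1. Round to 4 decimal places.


Skewness (Amari-Chentsov) tensor: T = (1-2p)/(p^2*(1-p)^2).
p = 0.88, 1-2p = -0.76, p^2 = 0.7744, (1-p)^2 = 0.0144.
T = -0.76/(0.7744 * 0.0144) = -68.153122.
In the p-coordinate, Gamma^(alpha) = Gamma^(0) - (alpha/2)*T with Gamma^(0) = (1/2)*g'(p) = -T/2,
so Gamma^(alpha) = -((1+alpha)/2)*T.
alpha = -1, -(1+alpha)/2 = 0.0.
Gamma = 0.0 * -68.153122 = 0.0000

0.0000


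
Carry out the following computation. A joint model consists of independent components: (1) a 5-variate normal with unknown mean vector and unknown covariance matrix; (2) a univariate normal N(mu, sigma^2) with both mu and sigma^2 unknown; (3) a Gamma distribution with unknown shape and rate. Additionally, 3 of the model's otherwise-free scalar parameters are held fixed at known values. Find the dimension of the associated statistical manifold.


The dimension of a statistical manifold equals the number of free
(independent) real parameters of the model. For a product of independent
blocks the parameter counts add.
- 5-variate normal: 5 (mean) + 5*6/2 = 15 (symmetric covariance) = 20.
- normal (mu, sigma^2): 2.
- Gamma (shape, rate): 2.
Total = 20 + 2 + 2 = 24.
3 parameter(s) fixed at known values: 24 - 3 = 21.
Dimension = 21

21


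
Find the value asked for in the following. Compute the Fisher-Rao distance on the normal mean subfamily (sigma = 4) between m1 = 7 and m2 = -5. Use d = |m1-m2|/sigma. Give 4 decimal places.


On the fixed-variance normal subfamily, geodesic distance = |m1-m2|/sigma.
|7 - -5| = 12.
sigma = 4.
d = 12/4 = 3.0000

3.0000


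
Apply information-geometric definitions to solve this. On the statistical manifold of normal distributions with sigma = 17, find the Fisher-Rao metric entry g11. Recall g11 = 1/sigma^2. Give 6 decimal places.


For the 2-parameter normal family, the Fisher metric has:
  g11 = 1/sigma^2, g22 = 2/sigma^2.
sigma = 17, sigma^2 = 289.
g11 = 0.003460

0.003460


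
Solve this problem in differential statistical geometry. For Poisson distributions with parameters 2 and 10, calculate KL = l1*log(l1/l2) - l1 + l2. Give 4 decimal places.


KL divergence for Poisson:
KL = l1*log(l1/l2) - l1 + l2.
l1 = 2, l2 = 10.
log(2/10) = -1.609438.
l1*log(l1/l2) = 2 * -1.609438 = -3.218876.
KL = -3.218876 - 2 + 10 = 4.7811

4.7811


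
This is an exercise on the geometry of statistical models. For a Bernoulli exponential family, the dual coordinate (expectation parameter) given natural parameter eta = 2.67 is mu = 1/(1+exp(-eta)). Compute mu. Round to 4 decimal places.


Dual coordinate (expectation parameter) for Bernoulli:
mu = 1/(1+exp(-eta)).
eta = 2.67.
exp(-eta) = exp(-2.67) = 0.069252.
mu = 1/(1+0.069252) = 0.9352

0.9352


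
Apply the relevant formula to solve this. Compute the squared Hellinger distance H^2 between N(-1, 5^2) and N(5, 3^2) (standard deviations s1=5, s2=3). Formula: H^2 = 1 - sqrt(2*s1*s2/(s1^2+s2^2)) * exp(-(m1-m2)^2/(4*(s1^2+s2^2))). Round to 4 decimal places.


Squared Hellinger distance for Gaussians:
H^2 = 1 - sqrt(2*s1*s2/(s1^2+s2^2)) * exp(-(m1-m2)^2/(4*(s1^2+s2^2))).
s1^2 = 25, s2^2 = 9, s1^2+s2^2 = 34.
sqrt(2*5*3/(34)) = 0.939336.
(m1-m2)^2 = (-6)^2 = 36.
exp(-36/(4*34)) = exp(-0.264706) = 0.767432.
H^2 = 1 - 0.939336*0.767432 = 0.2791

0.2791


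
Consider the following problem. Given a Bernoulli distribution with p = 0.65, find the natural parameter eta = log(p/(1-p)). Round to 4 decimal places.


Natural parameter for Bernoulli: eta = log(p/(1-p)).
p = 0.65, 1-p = 0.35.
p/(1-p) = 1.857143.
eta = log(1.857143) = 0.6190

0.6190


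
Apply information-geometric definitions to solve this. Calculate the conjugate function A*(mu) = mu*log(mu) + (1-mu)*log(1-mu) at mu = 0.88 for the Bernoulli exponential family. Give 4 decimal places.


Legendre transform for Bernoulli:
A*(mu) = mu*log(mu) + (1-mu)*log(1-mu).
mu = 0.88, 1-mu = 0.12.
mu*log(mu) = 0.88*log(0.88) = -0.112493.
(1-mu)*log(1-mu) = 0.12*log(0.12) = -0.254432.
A* = -0.112493 + -0.254432 = -0.3669

-0.3669


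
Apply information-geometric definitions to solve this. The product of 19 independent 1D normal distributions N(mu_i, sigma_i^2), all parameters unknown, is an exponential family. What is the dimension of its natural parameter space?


Exponential family dimension calculation:
Each univariate normal has two natural parameters (mu/sigma^2 and -1/(2 sigma^2)).
With 19 independent components, dim = 2 * 19 = 38.

38


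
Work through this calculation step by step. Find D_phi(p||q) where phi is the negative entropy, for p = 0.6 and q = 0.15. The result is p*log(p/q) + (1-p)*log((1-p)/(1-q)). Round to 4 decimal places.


Bregman divergence with negative entropy generator:
D = p*log(p/q) + (1-p)*log((1-p)/(1-q)).
p = 0.6, q = 0.15.
p*log(p/q) = 0.6*log(0.6/0.15) = 0.831777.
(1-p)*log((1-p)/(1-q)) = 0.4*log(0.4/0.85) = -0.301509.
D = 0.831777 + -0.301509 = 0.5303

0.5303


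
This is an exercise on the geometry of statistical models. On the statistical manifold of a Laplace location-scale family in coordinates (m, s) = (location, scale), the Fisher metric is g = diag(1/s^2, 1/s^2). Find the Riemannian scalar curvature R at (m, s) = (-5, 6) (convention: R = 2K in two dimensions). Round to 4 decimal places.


The metric has the form g = (A dm^2 + B ds^2)/s^2 with A = 1, B = 1.
Substitute u = sqrt(A/B)*m: g = B*(du^2 + ds^2)/s^2, i.e. B times the
Poincare upper half-plane metric, which has constant Gaussian curvature -1.
Scaling a 2D metric by a constant c divides the Gaussian curvature by c,
so K = -1/B = -1/(1) = -1.0000 everywhere (the point (m, s) = (-5, 6) is irrelevant:
the curvature is constant).
Scalar curvature in dimension 2: R = 2K = -2/(1) = -2.0000.

-2.0000


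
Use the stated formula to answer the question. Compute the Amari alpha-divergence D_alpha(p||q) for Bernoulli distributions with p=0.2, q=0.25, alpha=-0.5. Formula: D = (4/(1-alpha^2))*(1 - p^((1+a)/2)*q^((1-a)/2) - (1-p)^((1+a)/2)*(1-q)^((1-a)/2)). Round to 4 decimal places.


Amari alpha-divergence:
D = (4/(1-alpha^2))*(1 - p^((1+a)/2)*q^((1-a)/2) - (1-p)^((1+a)/2)*(1-q)^((1-a)/2)).
alpha = -0.5, p = 0.2, q = 0.25.
e1 = (1+alpha)/2 = 0.25, e2 = (1-alpha)/2 = 0.75.
t1 = p^e1 * q^e2 = 0.2^0.25 * 0.25^0.75 = 0.236435.
t2 = (1-p)^e1 * (1-q)^e2 = 0.8^0.25 * 0.75^0.75 = 0.762199.
4/(1-alpha^2) = 5.333333.
D = 5.333333*(1 - 0.236435 - 0.762199) = 0.0073

0.0073


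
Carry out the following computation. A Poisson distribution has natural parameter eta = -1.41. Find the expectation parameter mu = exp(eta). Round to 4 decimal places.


Expectation parameter for Poisson exponential family:
mu = exp(eta).
eta = -1.41.
mu = exp(-1.41) = 0.2441

0.2441


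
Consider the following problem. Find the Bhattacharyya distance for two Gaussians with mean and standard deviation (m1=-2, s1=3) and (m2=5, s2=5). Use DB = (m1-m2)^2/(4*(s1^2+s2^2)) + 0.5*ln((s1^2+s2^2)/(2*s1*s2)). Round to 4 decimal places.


Bhattacharyya distance between two Gaussians:
DB = (m1-m2)^2/(4*(s1^2+s2^2)) + (1/2)*ln((s1^2+s2^2)/(2*s1*s2)).
(m1-m2)^2 = (-7)^2 = 49.
s1^2+s2^2 = 9 + 25 = 34.
term1 = 49/136 = 0.360294.
term2 = 0.5*ln(34/30.0) = 0.062582.
DB = 0.360294 + 0.062582 = 0.4229

0.4229


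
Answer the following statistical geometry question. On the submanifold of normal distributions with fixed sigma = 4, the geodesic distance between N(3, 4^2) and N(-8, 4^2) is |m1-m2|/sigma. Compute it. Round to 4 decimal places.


On the fixed-variance normal subfamily, geodesic distance = |m1-m2|/sigma.
|3 - -8| = 11.
sigma = 4.
d = 11/4 = 2.7500

2.7500


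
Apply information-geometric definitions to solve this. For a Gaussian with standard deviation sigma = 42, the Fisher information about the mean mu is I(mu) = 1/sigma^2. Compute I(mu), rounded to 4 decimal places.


The Fisher information for the mean of a normal distribution is I(mu) = 1/sigma^2.
sigma = 42, so sigma^2 = 1764.
I(mu) = 1/1764 = 0.0006

0.0006


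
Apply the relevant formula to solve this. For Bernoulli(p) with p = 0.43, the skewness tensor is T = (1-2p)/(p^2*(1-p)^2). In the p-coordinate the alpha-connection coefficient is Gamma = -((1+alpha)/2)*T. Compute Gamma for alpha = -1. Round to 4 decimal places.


Skewness (Amari-Chentsov) tensor: T = (1-2p)/(p^2*(1-p)^2).
p = 0.43, 1-2p = 0.14, p^2 = 0.1849, (1-p)^2 = 0.3249.
T = 0.14/(0.1849 * 0.3249) = 2.330459.
In the p-coordinate, Gamma^(alpha) = Gamma^(0) - (alpha/2)*T with Gamma^(0) = (1/2)*g'(p) = -T/2,
so Gamma^(alpha) = -((1+alpha)/2)*T.
alpha = -1, -(1+alpha)/2 = 0.0.
Gamma = 0.0 * 2.330459 = 0.0000

0.0000


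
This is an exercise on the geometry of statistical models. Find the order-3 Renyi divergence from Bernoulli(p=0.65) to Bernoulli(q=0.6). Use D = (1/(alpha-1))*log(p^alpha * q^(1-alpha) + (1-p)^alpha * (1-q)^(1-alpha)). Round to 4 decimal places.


Renyi divergence of order alpha between Bernoulli distributions:
D = (1/(alpha-1))*log(p^alpha * q^(1-alpha) + (1-p)^alpha * (1-q)^(1-alpha)).
alpha = 3, p = 0.65, q = 0.6.
p^alpha * q^(1-alpha) = 0.65^3 * 0.6^-2 = 0.762847.
(1-p)^alpha * (1-q)^(1-alpha) = 0.35^3 * 0.4^-2 = 0.267969.
sum = 0.762847 + 0.267969 = 1.030816.
D = (1/2)*log(1.030816) = 0.0152

0.0152


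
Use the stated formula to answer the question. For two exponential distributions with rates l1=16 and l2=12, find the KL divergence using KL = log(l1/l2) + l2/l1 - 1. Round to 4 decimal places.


KL divergence for exponential family:
KL = log(l1/l2) + l2/l1 - 1.
log(16/12) = 0.287682.
12/16 = 0.75.
KL = 0.287682 + 0.75 - 1 = 0.0377

0.0377


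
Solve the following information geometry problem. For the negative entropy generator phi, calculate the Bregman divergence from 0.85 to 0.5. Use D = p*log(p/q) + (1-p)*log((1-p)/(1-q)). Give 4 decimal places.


Bregman divergence with negative entropy generator:
D = p*log(p/q) + (1-p)*log((1-p)/(1-q)).
p = 0.85, q = 0.5.
p*log(p/q) = 0.85*log(0.85/0.5) = 0.451034.
(1-p)*log((1-p)/(1-q)) = 0.15*log(0.15/0.5) = -0.180596.
D = 0.451034 + -0.180596 = 0.2704

0.2704


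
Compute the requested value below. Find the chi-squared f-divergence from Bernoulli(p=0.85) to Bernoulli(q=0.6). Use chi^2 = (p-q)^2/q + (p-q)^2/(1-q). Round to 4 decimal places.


Chi-squared divergence between Bernoulli distributions:
chi^2 = (p-q)^2/q + (p-q)^2/(1-q).
p = 0.85, q = 0.6, p-q = 0.25.
(p-q)^2 = 0.0625.
term1 = 0.0625/0.6 = 0.104167.
term2 = 0.0625/0.4 = 0.15625.
chi^2 = 0.104167 + 0.15625 = 0.2604

0.2604


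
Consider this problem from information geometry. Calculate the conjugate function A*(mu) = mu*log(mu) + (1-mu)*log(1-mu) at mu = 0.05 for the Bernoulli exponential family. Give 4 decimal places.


Legendre transform for Bernoulli:
A*(mu) = mu*log(mu) + (1-mu)*log(1-mu).
mu = 0.05, 1-mu = 0.95.
mu*log(mu) = 0.05*log(0.05) = -0.149787.
(1-mu)*log(1-mu) = 0.95*log(0.95) = -0.048729.
A* = -0.149787 + -0.048729 = -0.1985

-0.1985


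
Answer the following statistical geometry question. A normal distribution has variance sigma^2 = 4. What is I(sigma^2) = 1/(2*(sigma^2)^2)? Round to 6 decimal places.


Fisher information for variance: I(sigma^2) = 1/(2*sigma^4).
sigma^2 = 4, so sigma^4 = 16.
I = 1/(2*16) = 1/32 = 0.031250

0.031250


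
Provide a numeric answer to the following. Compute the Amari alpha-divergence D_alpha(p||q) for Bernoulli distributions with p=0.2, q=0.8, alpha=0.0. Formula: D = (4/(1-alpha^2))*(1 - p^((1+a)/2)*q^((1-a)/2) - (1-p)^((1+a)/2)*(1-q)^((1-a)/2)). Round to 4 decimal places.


Amari alpha-divergence:
D = (4/(1-alpha^2))*(1 - p^((1+a)/2)*q^((1-a)/2) - (1-p)^((1+a)/2)*(1-q)^((1-a)/2)).
alpha = 0.0, p = 0.2, q = 0.8.
e1 = (1+alpha)/2 = 0.5, e2 = (1-alpha)/2 = 0.5.
t1 = p^e1 * q^e2 = 0.2^0.5 * 0.8^0.5 = 0.4.
t2 = (1-p)^e1 * (1-q)^e2 = 0.8^0.5 * 0.2^0.5 = 0.4.
4/(1-alpha^2) = 4.0.
D = 4.0*(1 - 0.4 - 0.4) = 0.8000

0.8000


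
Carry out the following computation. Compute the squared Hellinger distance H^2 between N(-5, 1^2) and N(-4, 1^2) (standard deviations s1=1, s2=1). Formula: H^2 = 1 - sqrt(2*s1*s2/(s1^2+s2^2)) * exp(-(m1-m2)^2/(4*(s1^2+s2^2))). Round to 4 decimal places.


Squared Hellinger distance for Gaussians:
H^2 = 1 - sqrt(2*s1*s2/(s1^2+s2^2)) * exp(-(m1-m2)^2/(4*(s1^2+s2^2))).
s1^2 = 1, s2^2 = 1, s1^2+s2^2 = 2.
sqrt(2*1*1/(2)) = 1.0.
(m1-m2)^2 = (-1)^2 = 1.
exp(-1/(4*2)) = exp(-0.125) = 0.882497.
H^2 = 1 - 1.0*0.882497 = 0.1175

0.1175


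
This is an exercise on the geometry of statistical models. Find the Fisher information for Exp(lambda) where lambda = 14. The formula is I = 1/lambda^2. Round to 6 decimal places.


Fisher information for exponential: I(lambda) = 1/lambda^2.
lambda = 14, lambda^2 = 196.
I = 1/196 = 0.005102

0.005102


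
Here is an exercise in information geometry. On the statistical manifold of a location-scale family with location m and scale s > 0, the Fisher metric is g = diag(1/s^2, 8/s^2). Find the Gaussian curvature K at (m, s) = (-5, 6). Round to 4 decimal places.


The metric has the form g = (A dm^2 + B ds^2)/s^2 with A = 1, B = 8.
Substitute u = sqrt(A/B)*m: g = B*(du^2 + ds^2)/s^2, i.e. B times the
Poincare upper half-plane metric, which has constant Gaussian curvature -1.
Scaling a 2D metric by a constant c divides the Gaussian curvature by c,
so K = -1/B = -1/(8) = -0.1250 everywhere (the point (m, s) = (-5, 6) is irrelevant:
the curvature is constant).
The requested Gaussian curvature is K = -0.1250.

-0.1250


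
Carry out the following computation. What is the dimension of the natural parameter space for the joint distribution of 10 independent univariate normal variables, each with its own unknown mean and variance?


Exponential family dimension calculation:
Each univariate normal has two natural parameters (mu/sigma^2 and -1/(2 sigma^2)).
With 10 independent components, dim = 2 * 10 = 20.

20


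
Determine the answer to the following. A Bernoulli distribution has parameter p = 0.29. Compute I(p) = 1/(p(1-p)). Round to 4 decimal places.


For Bernoulli(p), Fisher information is I(p) = 1/(p*(1-p)).
p = 0.29, 1-p = 0.71.
p*(1-p) = 0.2059.
I(p) = 1/0.2059 = 4.8567

4.8567


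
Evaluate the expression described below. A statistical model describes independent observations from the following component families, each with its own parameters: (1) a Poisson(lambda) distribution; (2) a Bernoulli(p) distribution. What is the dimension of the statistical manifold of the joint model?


The dimension of a statistical manifold equals the number of free
(independent) real parameters of the model. For a product of independent
blocks the parameter counts add.
- Poisson (lambda): 1.
- Bernoulli (p): 1.
Total = 1 + 1 = 2.
Dimension = 2

2


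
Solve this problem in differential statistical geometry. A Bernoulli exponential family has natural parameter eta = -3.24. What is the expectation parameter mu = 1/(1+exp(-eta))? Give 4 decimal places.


Dual coordinate (expectation parameter) for Bernoulli:
mu = 1/(1+exp(-eta)).
eta = -3.24.
exp(-eta) = exp(3.24) = 25.533722.
mu = 1/(1+25.533722) = 0.0377

0.0377


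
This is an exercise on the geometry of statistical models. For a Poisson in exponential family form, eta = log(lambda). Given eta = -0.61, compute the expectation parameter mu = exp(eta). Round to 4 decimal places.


Expectation parameter for Poisson exponential family:
mu = exp(eta).
eta = -0.61.
mu = exp(-0.61) = 0.5434

0.5434


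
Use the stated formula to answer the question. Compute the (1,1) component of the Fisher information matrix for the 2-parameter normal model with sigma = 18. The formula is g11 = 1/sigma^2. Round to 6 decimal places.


For the 2-parameter normal family, the Fisher metric has:
  g11 = 1/sigma^2, g22 = 2/sigma^2.
sigma = 18, sigma^2 = 324.
g11 = 0.003086

0.003086


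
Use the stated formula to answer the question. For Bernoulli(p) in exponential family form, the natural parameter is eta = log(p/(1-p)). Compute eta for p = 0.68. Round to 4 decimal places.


Natural parameter for Bernoulli: eta = log(p/(1-p)).
p = 0.68, 1-p = 0.32.
p/(1-p) = 2.125.
eta = log(2.125) = 0.7538

0.7538


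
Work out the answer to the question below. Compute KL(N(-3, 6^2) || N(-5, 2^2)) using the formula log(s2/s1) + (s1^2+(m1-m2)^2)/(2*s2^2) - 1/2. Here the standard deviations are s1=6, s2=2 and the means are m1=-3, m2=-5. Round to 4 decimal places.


KL divergence between normal distributions:
KL = log(s2/s1) + (s1^2 + (m1-m2)^2)/(2*s2^2) - 1/2.
log(2/6) = -1.098612.
(6^2 + (-3--5)^2)/(2*2^2) = (36 + 4)/8 = 5.0.
KL = -1.098612 + 5.0 - 0.5 = 3.4014

3.4014


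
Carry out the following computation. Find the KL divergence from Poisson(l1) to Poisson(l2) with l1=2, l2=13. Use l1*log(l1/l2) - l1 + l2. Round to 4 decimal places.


KL divergence for Poisson:
KL = l1*log(l1/l2) - l1 + l2.
l1 = 2, l2 = 13.
log(2/13) = -1.871802.
l1*log(l1/l2) = 2 * -1.871802 = -3.743604.
KL = -3.743604 - 2 + 13 = 7.2564

7.2564


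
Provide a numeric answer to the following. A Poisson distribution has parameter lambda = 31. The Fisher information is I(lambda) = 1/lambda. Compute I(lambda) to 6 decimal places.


Fisher information for Poisson: I(lambda) = 1/lambda.
lambda = 31.
I(lambda) = 1/31 = 0.032258

0.032258


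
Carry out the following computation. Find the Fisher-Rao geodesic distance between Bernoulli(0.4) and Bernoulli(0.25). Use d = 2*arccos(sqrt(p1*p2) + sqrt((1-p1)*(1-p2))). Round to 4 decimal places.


Geodesic distance on Bernoulli manifold:
d(p1,p2) = 2*arccos(sqrt(p1*p2) + sqrt((1-p1)*(1-p2))).
sqrt(p1*p2) = sqrt(0.4*0.25) = 0.316228.
sqrt((1-p1)*(1-p2)) = sqrt(0.6*0.75) = 0.67082.
arg = 0.316228 + 0.67082 = 0.987048.
d = 2*arccos(0.987048) = 0.3222

0.3222


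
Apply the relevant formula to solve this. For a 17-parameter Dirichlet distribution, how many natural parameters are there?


Exponential family dimension calculation:
Dirichlet with 17 components has 17 natural parameters.

17


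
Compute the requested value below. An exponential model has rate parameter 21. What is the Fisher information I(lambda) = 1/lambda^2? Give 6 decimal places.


Fisher information for exponential: I(lambda) = 1/lambda^2.
lambda = 21, lambda^2 = 441.
I = 1/441 = 0.002268

0.002268


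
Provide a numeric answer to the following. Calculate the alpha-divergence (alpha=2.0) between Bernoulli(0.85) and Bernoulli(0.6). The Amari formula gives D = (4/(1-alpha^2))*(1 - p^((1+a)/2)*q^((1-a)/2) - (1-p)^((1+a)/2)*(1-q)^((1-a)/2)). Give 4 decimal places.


Amari alpha-divergence:
D = (4/(1-alpha^2))*(1 - p^((1+a)/2)*q^((1-a)/2) - (1-p)^((1+a)/2)*(1-q)^((1-a)/2)).
alpha = 2.0, p = 0.85, q = 0.6.
e1 = (1+alpha)/2 = 1.5, e2 = (1-alpha)/2 = -0.5.
t1 = p^e1 * q^e2 = 0.85^1.5 * 0.6^-0.5 = 1.011702.
t2 = (1-p)^e1 * (1-q)^e2 = 0.15^1.5 * 0.4^-0.5 = 0.091856.
4/(1-alpha^2) = -1.333333.
D = -1.333333*(1 - 1.011702 - 0.091856) = 0.1381

0.1381


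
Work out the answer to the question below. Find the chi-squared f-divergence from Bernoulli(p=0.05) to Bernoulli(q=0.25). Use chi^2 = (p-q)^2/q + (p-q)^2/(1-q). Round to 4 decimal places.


Chi-squared divergence between Bernoulli distributions:
chi^2 = (p-q)^2/q + (p-q)^2/(1-q).
p = 0.05, q = 0.25, p-q = -0.2.
(p-q)^2 = 0.04.
term1 = 0.04/0.25 = 0.16.
term2 = 0.04/0.75 = 0.053333.
chi^2 = 0.16 + 0.053333 = 0.2133

0.2133


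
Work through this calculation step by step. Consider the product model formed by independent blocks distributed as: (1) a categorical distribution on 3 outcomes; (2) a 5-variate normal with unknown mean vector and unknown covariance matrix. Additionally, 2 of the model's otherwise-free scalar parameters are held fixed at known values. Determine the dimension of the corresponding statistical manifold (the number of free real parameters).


The dimension of a statistical manifold equals the number of free
(independent) real parameters of the model. For a product of independent
blocks the parameter counts add.
- categorical on 3 outcomes (probabilities sum to 1): 3-1 = 2.
- 5-variate normal: 5 (mean) + 5*6/2 = 15 (symmetric covariance) = 20.
Total = 2 + 20 = 22.
2 parameter(s) fixed at known values: 22 - 2 = 20.
Dimension = 20

20


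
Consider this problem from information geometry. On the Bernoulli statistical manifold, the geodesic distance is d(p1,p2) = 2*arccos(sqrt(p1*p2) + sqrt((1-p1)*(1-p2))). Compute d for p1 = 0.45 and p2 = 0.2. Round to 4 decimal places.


Geodesic distance on Bernoulli manifold:
d(p1,p2) = 2*arccos(sqrt(p1*p2) + sqrt((1-p1)*(1-p2))).
sqrt(p1*p2) = sqrt(0.45*0.2) = 0.3.
sqrt((1-p1)*(1-p2)) = sqrt(0.55*0.8) = 0.663325.
arg = 0.3 + 0.663325 = 0.963325.
d = 2*arccos(0.963325) = 0.5433

0.5433


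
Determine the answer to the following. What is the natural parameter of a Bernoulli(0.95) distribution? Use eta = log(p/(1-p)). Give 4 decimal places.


Natural parameter for Bernoulli: eta = log(p/(1-p)).
p = 0.95, 1-p = 0.05.
p/(1-p) = 19.0.
eta = log(19.0) = 2.9444

2.9444


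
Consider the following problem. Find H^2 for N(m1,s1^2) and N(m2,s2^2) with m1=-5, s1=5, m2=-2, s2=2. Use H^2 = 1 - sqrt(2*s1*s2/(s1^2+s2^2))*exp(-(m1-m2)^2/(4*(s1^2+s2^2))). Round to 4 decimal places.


Squared Hellinger distance for Gaussians:
H^2 = 1 - sqrt(2*s1*s2/(s1^2+s2^2)) * exp(-(m1-m2)^2/(4*(s1^2+s2^2))).
s1^2 = 25, s2^2 = 4, s1^2+s2^2 = 29.
sqrt(2*5*2/(29)) = 0.830455.
(m1-m2)^2 = (-3)^2 = 9.
exp(-9/(4*29)) = exp(-0.077586) = 0.925347.
H^2 = 1 - 0.830455*0.925347 = 0.2315

0.2315


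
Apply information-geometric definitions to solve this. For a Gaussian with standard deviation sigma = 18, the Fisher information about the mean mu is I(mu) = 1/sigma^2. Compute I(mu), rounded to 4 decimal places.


The Fisher information for the mean of a normal distribution is I(mu) = 1/sigma^2.
sigma = 18, so sigma^2 = 324.
I(mu) = 1/324 = 0.0031

0.0031


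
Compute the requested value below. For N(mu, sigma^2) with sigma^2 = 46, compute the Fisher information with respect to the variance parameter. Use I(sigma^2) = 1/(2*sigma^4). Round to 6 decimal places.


Fisher information for variance: I(sigma^2) = 1/(2*sigma^4).
sigma^2 = 46, so sigma^4 = 2116.
I = 1/(2*2116) = 1/4232 = 0.000236

0.000236


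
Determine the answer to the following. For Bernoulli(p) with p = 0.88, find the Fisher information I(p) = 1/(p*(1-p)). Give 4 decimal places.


For Bernoulli(p), Fisher information is I(p) = 1/(p*(1-p)).
p = 0.88, 1-p = 0.12.
p*(1-p) = 0.1056.
I(p) = 1/0.1056 = 9.4697

9.4697


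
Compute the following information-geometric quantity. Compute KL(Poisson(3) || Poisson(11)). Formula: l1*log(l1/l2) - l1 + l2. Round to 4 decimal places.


KL divergence for Poisson:
KL = l1*log(l1/l2) - l1 + l2.
l1 = 3, l2 = 11.
log(3/11) = -1.299283.
l1*log(l1/l2) = 3 * -1.299283 = -3.897849.
KL = -3.897849 - 3 + 11 = 4.1022

4.1022


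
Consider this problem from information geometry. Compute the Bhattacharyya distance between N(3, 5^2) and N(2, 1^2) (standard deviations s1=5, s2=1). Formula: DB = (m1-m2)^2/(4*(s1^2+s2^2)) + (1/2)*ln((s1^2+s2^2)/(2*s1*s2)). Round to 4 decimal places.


Bhattacharyya distance between two Gaussians:
DB = (m1-m2)^2/(4*(s1^2+s2^2)) + (1/2)*ln((s1^2+s2^2)/(2*s1*s2)).
(m1-m2)^2 = (1)^2 = 1.
s1^2+s2^2 = 25 + 1 = 26.
term1 = 1/104 = 0.009615.
term2 = 0.5*ln(26/10.0) = 0.477756.
DB = 0.009615 + 0.477756 = 0.4874

0.4874


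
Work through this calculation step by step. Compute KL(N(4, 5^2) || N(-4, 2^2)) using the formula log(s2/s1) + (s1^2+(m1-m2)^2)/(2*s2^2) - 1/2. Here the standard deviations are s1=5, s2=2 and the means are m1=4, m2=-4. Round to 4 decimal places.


KL divergence between normal distributions:
KL = log(s2/s1) + (s1^2 + (m1-m2)^2)/(2*s2^2) - 1/2.
log(2/5) = -0.916291.
(5^2 + (4--4)^2)/(2*2^2) = (25 + 64)/8 = 11.125.
KL = -0.916291 + 11.125 - 0.5 = 9.7087

9.7087


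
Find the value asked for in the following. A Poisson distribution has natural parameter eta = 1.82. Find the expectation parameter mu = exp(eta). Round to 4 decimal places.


Expectation parameter for Poisson exponential family:
mu = exp(eta).
eta = 1.82.
mu = exp(1.82) = 6.1719

6.1719


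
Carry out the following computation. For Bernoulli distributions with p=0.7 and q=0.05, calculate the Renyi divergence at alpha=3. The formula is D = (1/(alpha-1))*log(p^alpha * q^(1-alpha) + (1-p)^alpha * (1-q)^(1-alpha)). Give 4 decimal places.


Renyi divergence of order alpha between Bernoulli distributions:
D = (1/(alpha-1))*log(p^alpha * q^(1-alpha) + (1-p)^alpha * (1-q)^(1-alpha)).
alpha = 3, p = 0.7, q = 0.05.
p^alpha * q^(1-alpha) = 0.7^3 * 0.05^-2 = 137.2.
(1-p)^alpha * (1-q)^(1-alpha) = 0.3^3 * 0.95^-2 = 0.029917.
sum = 137.2 + 0.029917 = 137.229917.
D = (1/2)*log(137.229917) = 2.4608

2.4608


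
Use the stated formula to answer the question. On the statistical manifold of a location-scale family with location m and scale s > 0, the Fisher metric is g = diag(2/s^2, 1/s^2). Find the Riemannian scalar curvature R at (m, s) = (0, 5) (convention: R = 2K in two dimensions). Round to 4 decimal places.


The metric has the form g = (A dm^2 + B ds^2)/s^2 with A = 2, B = 1.
Substitute u = sqrt(A/B)*m: g = B*(du^2 + ds^2)/s^2, i.e. B times the
Poincare upper half-plane metric, which has constant Gaussian curvature -1.
Scaling a 2D metric by a constant c divides the Gaussian curvature by c,
so K = -1/B = -1/(1) = -1.0000 everywhere (the point (m, s) = (0, 5) is irrelevant:
the curvature is constant).
Scalar curvature in dimension 2: R = 2K = -2/(1) = -2.0000.

-2.0000


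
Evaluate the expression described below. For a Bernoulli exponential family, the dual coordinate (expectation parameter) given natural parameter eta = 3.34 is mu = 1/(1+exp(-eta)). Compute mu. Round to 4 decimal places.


Dual coordinate (expectation parameter) for Bernoulli:
mu = 1/(1+exp(-eta)).
eta = 3.34.
exp(-eta) = exp(-3.34) = 0.035437.
mu = 1/(1+0.035437) = 0.9658

0.9658


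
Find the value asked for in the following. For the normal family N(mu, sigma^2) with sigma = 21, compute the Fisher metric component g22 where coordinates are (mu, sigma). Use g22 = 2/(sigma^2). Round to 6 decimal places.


For the 2-parameter normal family, the Fisher metric has:
  g11 = 1/sigma^2, g22 = 2/sigma^2.
sigma = 21, sigma^2 = 441.
g22 = 0.004535

0.004535


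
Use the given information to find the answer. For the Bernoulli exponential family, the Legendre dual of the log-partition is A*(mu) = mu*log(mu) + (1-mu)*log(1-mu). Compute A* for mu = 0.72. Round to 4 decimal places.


Legendre transform for Bernoulli:
A*(mu) = mu*log(mu) + (1-mu)*log(1-mu).
mu = 0.72, 1-mu = 0.28.
mu*log(mu) = 0.72*log(0.72) = -0.236523.
(1-mu)*log(1-mu) = 0.28*log(0.28) = -0.35643.
A* = -0.236523 + -0.35643 = -0.5930

-0.5930


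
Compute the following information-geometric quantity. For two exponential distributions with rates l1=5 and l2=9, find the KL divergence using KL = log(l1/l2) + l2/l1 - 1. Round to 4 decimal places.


KL divergence for exponential family:
KL = log(l1/l2) + l2/l1 - 1.
log(5/9) = -0.587787.
9/5 = 1.8.
KL = -0.587787 + 1.8 - 1 = 0.2122

0.2122


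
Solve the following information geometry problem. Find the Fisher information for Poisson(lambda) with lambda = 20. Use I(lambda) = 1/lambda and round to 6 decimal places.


Fisher information for Poisson: I(lambda) = 1/lambda.
lambda = 20.
I(lambda) = 1/20 = 0.050000

0.050000


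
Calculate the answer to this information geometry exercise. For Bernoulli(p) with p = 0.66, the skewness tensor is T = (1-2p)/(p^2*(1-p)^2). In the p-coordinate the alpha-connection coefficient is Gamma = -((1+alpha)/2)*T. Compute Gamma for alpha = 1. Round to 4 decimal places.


Skewness (Amari-Chentsov) tensor: T = (1-2p)/(p^2*(1-p)^2).
p = 0.66, 1-2p = -0.32, p^2 = 0.4356, (1-p)^2 = 0.1156.
T = -0.32/(0.4356 * 0.1156) = -6.354835.
In the p-coordinate, Gamma^(alpha) = Gamma^(0) - (alpha/2)*T with Gamma^(0) = (1/2)*g'(p) = -T/2,
so Gamma^(alpha) = -((1+alpha)/2)*T.
alpha = 1, -(1+alpha)/2 = -1.0.
Gamma = -1.0 * -6.354835 = 6.3548

6.3548


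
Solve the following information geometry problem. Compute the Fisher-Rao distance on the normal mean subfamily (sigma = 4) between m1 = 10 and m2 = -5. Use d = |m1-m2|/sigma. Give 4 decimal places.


On the fixed-variance normal subfamily, geodesic distance = |m1-m2|/sigma.
|10 - -5| = 15.
sigma = 4.
d = 15/4 = 3.7500

3.7500


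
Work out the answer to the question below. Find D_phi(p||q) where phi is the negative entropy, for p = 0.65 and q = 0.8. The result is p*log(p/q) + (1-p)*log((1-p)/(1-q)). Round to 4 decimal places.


Bregman divergence with negative entropy generator:
D = p*log(p/q) + (1-p)*log((1-p)/(1-q)).
p = 0.65, q = 0.8.
p*log(p/q) = 0.65*log(0.65/0.8) = -0.134966.
(1-p)*log((1-p)/(1-q)) = 0.35*log(0.35/0.2) = 0.195866.
D = -0.134966 + 0.195866 = 0.0609

0.0609


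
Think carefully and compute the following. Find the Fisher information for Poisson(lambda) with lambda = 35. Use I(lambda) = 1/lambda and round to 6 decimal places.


Fisher information for Poisson: I(lambda) = 1/lambda.
lambda = 35.
I(lambda) = 1/35 = 0.028571

0.028571


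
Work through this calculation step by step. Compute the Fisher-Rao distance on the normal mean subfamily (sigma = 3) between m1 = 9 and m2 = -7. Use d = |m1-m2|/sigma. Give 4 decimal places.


On the fixed-variance normal subfamily, geodesic distance = |m1-m2|/sigma.
|9 - -7| = 16.
sigma = 3.
d = 16/3 = 5.3333

5.3333


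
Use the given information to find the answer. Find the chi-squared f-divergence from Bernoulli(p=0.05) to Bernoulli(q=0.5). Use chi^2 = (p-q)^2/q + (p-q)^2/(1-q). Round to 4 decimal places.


Chi-squared divergence between Bernoulli distributions:
chi^2 = (p-q)^2/q + (p-q)^2/(1-q).
p = 0.05, q = 0.5, p-q = -0.45.
(p-q)^2 = 0.2025.
term1 = 0.2025/0.5 = 0.405.
term2 = 0.2025/0.5 = 0.405.
chi^2 = 0.405 + 0.405 = 0.8100

0.8100


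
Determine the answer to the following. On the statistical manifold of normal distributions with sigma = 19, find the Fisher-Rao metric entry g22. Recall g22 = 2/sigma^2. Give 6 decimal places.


For the 2-parameter normal family, the Fisher metric has:
  g11 = 1/sigma^2, g22 = 2/sigma^2.
sigma = 19, sigma^2 = 361.
g22 = 0.005540

0.005540


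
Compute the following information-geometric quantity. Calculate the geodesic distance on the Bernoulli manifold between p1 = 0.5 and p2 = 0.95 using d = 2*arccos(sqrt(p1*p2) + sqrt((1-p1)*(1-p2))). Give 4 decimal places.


Geodesic distance on Bernoulli manifold:
d(p1,p2) = 2*arccos(sqrt(p1*p2) + sqrt((1-p1)*(1-p2))).
sqrt(p1*p2) = sqrt(0.5*0.95) = 0.689202.
sqrt((1-p1)*(1-p2)) = sqrt(0.5*0.05) = 0.158114.
arg = 0.689202 + 0.158114 = 0.847316.
d = 2*arccos(0.847316) = 1.1198

1.1198


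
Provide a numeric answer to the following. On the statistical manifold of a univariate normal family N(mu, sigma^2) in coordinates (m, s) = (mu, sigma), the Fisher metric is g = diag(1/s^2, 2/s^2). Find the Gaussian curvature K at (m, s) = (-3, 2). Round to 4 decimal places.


The metric has the form g = (A dm^2 + B ds^2)/s^2 with A = 1, B = 2.
Substitute u = sqrt(A/B)*m: g = B*(du^2 + ds^2)/s^2, i.e. B times the
Poincare upper half-plane metric, which has constant Gaussian curvature -1.
Scaling a 2D metric by a constant c divides the Gaussian curvature by c,
so K = -1/B = -1/(2) = -0.5000 everywhere (the point (m, s) = (-3, 2) is irrelevant:
the curvature is constant).
The requested Gaussian curvature is K = -0.5000.

-0.5000


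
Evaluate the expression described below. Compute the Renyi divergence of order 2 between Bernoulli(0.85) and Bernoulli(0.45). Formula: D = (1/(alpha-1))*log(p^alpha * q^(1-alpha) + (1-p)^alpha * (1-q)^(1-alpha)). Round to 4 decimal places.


Renyi divergence of order alpha between Bernoulli distributions:
D = (1/(alpha-1))*log(p^alpha * q^(1-alpha) + (1-p)^alpha * (1-q)^(1-alpha)).
alpha = 2, p = 0.85, q = 0.45.
p^alpha * q^(1-alpha) = 0.85^2 * 0.45^-1 = 1.605556.
(1-p)^alpha * (1-q)^(1-alpha) = 0.15^2 * 0.55^-1 = 0.040909.
sum = 1.605556 + 0.040909 = 1.646465.
D = (1/1)*log(1.646465) = 0.4986

0.4986


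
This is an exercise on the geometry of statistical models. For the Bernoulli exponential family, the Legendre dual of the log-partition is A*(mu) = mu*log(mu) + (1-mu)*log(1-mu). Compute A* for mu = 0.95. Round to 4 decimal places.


Legendre transform for Bernoulli:
A*(mu) = mu*log(mu) + (1-mu)*log(1-mu).
mu = 0.95, 1-mu = 0.05.
mu*log(mu) = 0.95*log(0.95) = -0.048729.
(1-mu)*log(1-mu) = 0.05*log(0.05) = -0.149787.
A* = -0.048729 + -0.149787 = -0.1985

-0.1985


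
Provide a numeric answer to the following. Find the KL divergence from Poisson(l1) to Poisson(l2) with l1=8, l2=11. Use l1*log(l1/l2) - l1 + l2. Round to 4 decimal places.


KL divergence for Poisson:
KL = l1*log(l1/l2) - l1 + l2.
l1 = 8, l2 = 11.
log(8/11) = -0.318454.
l1*log(l1/l2) = 8 * -0.318454 = -2.54763.
KL = -2.54763 - 8 + 11 = 0.4524

0.4524


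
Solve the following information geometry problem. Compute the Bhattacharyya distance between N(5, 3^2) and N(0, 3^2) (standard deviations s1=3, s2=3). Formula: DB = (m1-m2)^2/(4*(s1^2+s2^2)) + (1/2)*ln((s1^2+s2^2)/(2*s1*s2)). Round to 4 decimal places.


Bhattacharyya distance between two Gaussians:
DB = (m1-m2)^2/(4*(s1^2+s2^2)) + (1/2)*ln((s1^2+s2^2)/(2*s1*s2)).
(m1-m2)^2 = (5)^2 = 25.
s1^2+s2^2 = 9 + 9 = 18.
term1 = 25/72 = 0.347222.
term2 = 0.5*ln(18/18.0) = 0.0.
DB = 0.347222 + 0.0 = 0.3472

0.3472


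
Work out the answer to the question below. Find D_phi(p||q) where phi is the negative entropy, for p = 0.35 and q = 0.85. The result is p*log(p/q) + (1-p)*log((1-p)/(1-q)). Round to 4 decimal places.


Bregman divergence with negative entropy generator:
D = p*log(p/q) + (1-p)*log((1-p)/(1-q)).
p = 0.35, q = 0.85.
p*log(p/q) = 0.35*log(0.35/0.85) = -0.310556.
(1-p)*log((1-p)/(1-q)) = 0.65*log(0.65/0.15) = 0.953119.
D = -0.310556 + 0.953119 = 0.6426

0.6426


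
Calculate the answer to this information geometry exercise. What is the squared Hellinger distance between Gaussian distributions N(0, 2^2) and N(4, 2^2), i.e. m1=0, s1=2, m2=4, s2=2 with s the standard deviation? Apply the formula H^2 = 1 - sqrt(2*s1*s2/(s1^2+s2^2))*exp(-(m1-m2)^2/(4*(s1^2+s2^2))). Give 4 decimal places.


Squared Hellinger distance for Gaussians:
H^2 = 1 - sqrt(2*s1*s2/(s1^2+s2^2)) * exp(-(m1-m2)^2/(4*(s1^2+s2^2))).
s1^2 = 4, s2^2 = 4, s1^2+s2^2 = 8.
sqrt(2*2*2/(8)) = 1.0.
(m1-m2)^2 = (-4)^2 = 16.
exp(-16/(4*8)) = exp(-0.5) = 0.606531.
H^2 = 1 - 1.0*0.606531 = 0.3935

0.3935


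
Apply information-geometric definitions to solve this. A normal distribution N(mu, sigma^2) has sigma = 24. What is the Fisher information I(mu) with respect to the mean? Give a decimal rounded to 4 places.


The Fisher information for the mean of a normal distribution is I(mu) = 1/sigma^2.
sigma = 24, so sigma^2 = 576.
I(mu) = 1/576 = 0.0017

0.0017


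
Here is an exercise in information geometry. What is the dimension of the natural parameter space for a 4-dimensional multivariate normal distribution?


Exponential family dimension calculation:
For 4-dim MVN: mean has 4 params, covariance has 4*5/2 = 10 unique entries.
Total dim = 4 + 10 = 14.

14


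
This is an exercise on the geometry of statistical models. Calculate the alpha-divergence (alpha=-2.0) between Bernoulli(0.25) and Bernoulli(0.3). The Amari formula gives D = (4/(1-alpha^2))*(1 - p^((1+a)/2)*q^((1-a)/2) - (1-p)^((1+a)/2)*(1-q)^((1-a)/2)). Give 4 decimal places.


Amari alpha-divergence:
D = (4/(1-alpha^2))*(1 - p^((1+a)/2)*q^((1-a)/2) - (1-p)^((1+a)/2)*(1-q)^((1-a)/2)).
alpha = -2.0, p = 0.25, q = 0.3.
e1 = (1+alpha)/2 = -0.5, e2 = (1-alpha)/2 = 1.5.
t1 = p^e1 * q^e2 = 0.25^-0.5 * 0.3^1.5 = 0.328634.
t2 = (1-p)^e1 * (1-q)^e2 = 0.75^-0.5 * 0.7^1.5 = 0.676264.
4/(1-alpha^2) = -1.333333.
D = -1.333333*(1 - 0.328634 - 0.676264) = 0.0065

0.0065


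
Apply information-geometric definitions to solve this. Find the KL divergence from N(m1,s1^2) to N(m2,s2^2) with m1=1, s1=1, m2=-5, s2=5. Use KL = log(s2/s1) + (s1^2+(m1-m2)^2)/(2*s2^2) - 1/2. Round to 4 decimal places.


KL divergence between normal distributions:
KL = log(s2/s1) + (s1^2 + (m1-m2)^2)/(2*s2^2) - 1/2.
log(5/1) = 1.609438.
(1^2 + (1--5)^2)/(2*5^2) = (1 + 36)/50 = 0.74.
KL = 1.609438 + 0.74 - 0.5 = 1.8494

1.8494


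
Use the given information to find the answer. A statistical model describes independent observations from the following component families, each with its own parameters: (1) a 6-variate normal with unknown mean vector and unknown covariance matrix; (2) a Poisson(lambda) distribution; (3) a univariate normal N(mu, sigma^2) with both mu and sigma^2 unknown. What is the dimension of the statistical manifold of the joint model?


The dimension of a statistical manifold equals the number of free
(independent) real parameters of the model. For a product of independent
blocks the parameter counts add.
- 6-variate normal: 6 (mean) + 6*7/2 = 21 (symmetric covariance) = 27.
- Poisson (lambda): 1.
- normal (mu, sigma^2): 2.
Total = 27 + 1 + 2 = 30.
Dimension = 30

30


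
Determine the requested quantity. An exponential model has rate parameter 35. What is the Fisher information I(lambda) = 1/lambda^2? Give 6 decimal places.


Fisher information for exponential: I(lambda) = 1/lambda^2.
lambda = 35, lambda^2 = 1225.
I = 1/1225 = 0.000816

0.000816


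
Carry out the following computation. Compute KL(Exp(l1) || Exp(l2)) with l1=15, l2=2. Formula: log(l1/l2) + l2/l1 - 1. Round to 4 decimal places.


KL divergence for exponential family:
KL = log(l1/l2) + l2/l1 - 1.
log(15/2) = 2.014903.
2/15 = 0.133333.
KL = 2.014903 + 0.133333 - 1 = 1.1482

1.1482
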